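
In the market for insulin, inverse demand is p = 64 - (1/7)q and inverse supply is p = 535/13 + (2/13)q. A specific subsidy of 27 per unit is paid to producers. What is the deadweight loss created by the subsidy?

Pre-subsidy: 64 - (1/7)q = 535/13 + (2/13)q gives q* = 77 and p* = 53.
With the subsidy, sellers receive ps = pb + 27 for each unit, where pb is the price buyers pay.
On the curves, pb = 64 - (1/7)q and ps = 535/13 + (2/13)q; the wedge ps − pb = 27 gives 535/13 + (2/13)q − (64 - (1/7)q) = 27, so q' = 168.
Then pb = 64 − (1/7)·168 = 40 and ps = 535/13 + (2/13)·168 = 67.
The subsidy expands output by 168 − 77 = 91 past the efficient level; on those units the gap between marginal cost and willingness to pay runs from 0 up to 27.
DWL = ½ × 27 × 91 = 1228.5.

Deadweight loss = 1228.5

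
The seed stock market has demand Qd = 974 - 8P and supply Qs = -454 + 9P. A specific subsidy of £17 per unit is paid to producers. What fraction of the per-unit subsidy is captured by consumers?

Pre-subsidy: 974 - 8P = -454 + 9P gives P* = 84, Q* = 302.
With the subsidy, sellers receive Ps = Pb + 17 for each unit, where Pb is the price buyers pay.
Supply in terms of Pb becomes Qs = -454 + 9(Pb + 17) = -301 + 9Pb. Setting this equal to demand: 974 - 8Pb = -301 + 9Pb, so Pb = 75.
Sellers receive Ps = 75 + 17 = 92; Q' = 974 − 8·75 = 374.
Buyers' price falls by P* − Pb = 84 − 75 = 9; sellers' price rises by Ps − P* = 92 − 84 = 8.
So consumers capture 9/17 = 9/17 of each unit of subsidy.

Consumer share = 9/17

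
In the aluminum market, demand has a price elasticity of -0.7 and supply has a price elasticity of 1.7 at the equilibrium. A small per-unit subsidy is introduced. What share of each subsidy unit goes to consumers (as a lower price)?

Consumer share = 17/24

For a small subsidy around the equilibrium, the benefit split depends on the relative slopes, which at a point are proportional to the elasticities.
Buyer share = εs/(εs + |εd|) = 1.7/(1.7 + 0.7) = 17/24; seller share = |εd|/(εs + |εd|) = 7/24.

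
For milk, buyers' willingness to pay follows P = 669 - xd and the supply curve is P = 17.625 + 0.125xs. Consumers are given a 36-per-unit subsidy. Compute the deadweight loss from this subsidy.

Pre-subsidy: 669 - x = 17.625 + 0.125x gives x* = 579 and P* = 90.
With the rebate, buyers effectively pay Pb = Ps − 36, where Ps is the price sellers receive.
On the curves, Pb = 669 - x and Ps = 17.625 + 0.125x; the wedge Ps − Pb = 36 gives 17.625 + 0.125x − (669 - x) = 36, so x' = 611.
Then Pb = 669 − 1·611 = 58 and Ps = 17.625 + 0.125·611 = 94.
The subsidy expands output by 611 − 579 = 32 past the efficient level; on those units the gap between marginal cost and willingness to pay runs from 0 up to 36.
DWL = ½ × 36 × 32 = 576.

Deadweight loss = 576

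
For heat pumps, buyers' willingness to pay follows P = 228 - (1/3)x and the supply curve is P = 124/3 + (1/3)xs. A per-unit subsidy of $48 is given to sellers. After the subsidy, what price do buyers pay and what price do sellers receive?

Pre-subsidy: 228 - (1/3)x = 124/3 + (1/3)x gives x* = 280 and P* = 404/3.
With the subsidy, sellers receive Ps = Pb + 48 for each unit, where Pb is the price buyers pay.
On the curves, Pb = 228 - (1/3)x and Ps = 124/3 + (1/3)x; the wedge Ps − Pb = 48 gives 124/3 + (1/3)x − (228 - (1/3)x) = 48, so x' = 352.
Then Pb = 228 − (1/3)·352 = 332/3 and Ps = 124/3 + (1/3)·352 = 476/3.

Buyers pay 332/3; sellers receive 476/3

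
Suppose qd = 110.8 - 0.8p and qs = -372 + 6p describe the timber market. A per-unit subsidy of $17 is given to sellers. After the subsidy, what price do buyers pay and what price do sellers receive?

Buyers pay $56; sellers receive $73

Pre-subsidy: 110.8 - 0.8p = -372 + 6p gives p* = 71, q* = 54.
With the subsidy, sellers receive ps = pb + 17 for each unit, where pb is the price buyers pay.
Supply in terms of pb becomes qs = -372 + 6(pb + 17) = -270 + 6pb. Setting this equal to demand: 110.8 - 0.8pb = -270 + 6pb, so pb = 56.
Sellers receive ps = 56 + 17 = 73; q' = 110.8 − 0.8·56 = 66.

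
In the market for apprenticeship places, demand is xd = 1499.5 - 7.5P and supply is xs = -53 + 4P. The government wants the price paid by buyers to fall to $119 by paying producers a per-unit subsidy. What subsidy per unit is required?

Required subsidy s = $46 per unit

At a buyer price of 119, quantity demanded is 1499.5 − 7.5·119 = 607.
Sellers supply 607 only when they receive Ps with -53 + 4·Ps = 607, i.e. Ps = 165.
s = Ps − Pb = 165 − 119 = 46.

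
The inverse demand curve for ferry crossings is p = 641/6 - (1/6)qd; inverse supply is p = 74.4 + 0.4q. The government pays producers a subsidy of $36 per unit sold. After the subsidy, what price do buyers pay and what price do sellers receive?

Buyers pay 1474/17; sellers receive 2086/17

Pre-subsidy: 641/6 - (1/6)q = 74.4 + 0.4q gives q* = 973/17 and p* = 1654/17.
With the subsidy, sellers receive ps = pb + 36 for each unit, where pb is the price buyers pay.
On the curves, pb = 641/6 - (1/6)q and ps = 74.4 + 0.4q; the wedge ps − pb = 36 gives 74.4 + 0.4q − (641/6 - (1/6)q) = 36, so q' = 2053/17.
Then pb = 641/6 − (1/6)·(2053/17) = 1474/17 and ps = 74.4 + 0.4·(2053/17) = 2086/17.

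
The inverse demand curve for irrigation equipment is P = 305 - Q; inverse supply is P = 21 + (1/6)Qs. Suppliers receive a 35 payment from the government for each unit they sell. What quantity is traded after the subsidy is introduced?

Pre-subsidy: 305 - Q = 21 + (1/6)Q gives Q* = 1704/7 and P* = 431/7.
With the subsidy, sellers receive Ps = Pb + 35 for each unit, where Pb is the price buyers pay.
On the curves, Pb = 305 - Q and Ps = 21 + (1/6)Q; the wedge Ps − Pb = 35 gives 21 + (1/6)Q − (305 - Q) = 35, so Q' = 1914/7.
Then Pb = 305 − 1·(1914/7) = 221/7 and Ps = 21 + (1/6)·(1914/7) = 466/7.

Q' = 1914/7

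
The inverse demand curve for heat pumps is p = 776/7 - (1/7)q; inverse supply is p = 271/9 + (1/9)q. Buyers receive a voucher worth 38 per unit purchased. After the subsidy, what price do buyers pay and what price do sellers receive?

Buyers pay 44.0625; sellers receive 82.0625

Pre-subsidy: 776/7 - (1/7)q = 271/9 + (1/9)q gives q* = 317.9375 and p* = 65.4375.
With the rebate, buyers effectively pay pb = ps − 38, where ps is the price sellers receive.
On the curves, pb = 776/7 - (1/7)q and ps = 271/9 + (1/9)q; the wedge ps − pb = 38 gives 271/9 + (1/9)q − (776/7 - (1/7)q) = 38, so q' = 467.5625.
Then pb = 776/7 − (1/7)·467.5625 = 44.0625 and ps = 271/9 + (1/9)·467.5625 = 82.0625.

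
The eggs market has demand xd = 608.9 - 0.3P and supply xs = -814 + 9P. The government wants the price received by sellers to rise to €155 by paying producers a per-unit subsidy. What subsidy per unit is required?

Required subsidy s = €62 per unit

At a seller price of 155, quantity supplied is -814 + 9·155 = 581.
Buyers absorb 581 only when they pay Pb with 608.9 − 0.3·Pb = 581, i.e. Pb = 93.
s = Ps − Pb = 155 − 93 = 62.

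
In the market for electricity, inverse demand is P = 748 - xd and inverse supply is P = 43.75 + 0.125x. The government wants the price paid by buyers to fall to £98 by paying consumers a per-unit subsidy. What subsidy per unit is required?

At a buyer price of 98, quantity demanded is 748 − 1·98 = 650.
Sellers supply 650 only when they receive Ps = 43.75 + 0.125·650 = 125.
s = Ps − Pb = 125 − 98 = 27.

Required subsidy s = £27 per unit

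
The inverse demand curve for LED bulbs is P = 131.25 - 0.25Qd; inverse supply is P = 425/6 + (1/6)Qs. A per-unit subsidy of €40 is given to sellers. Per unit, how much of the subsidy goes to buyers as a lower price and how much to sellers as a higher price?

Pre-subsidy: 131.25 - 0.25Q = 425/6 + (1/6)Q gives Q* = 145 and P* = 95.
With the subsidy, sellers receive Ps = Pb + 40 for each unit, where Pb is the price buyers pay.
On the curves, Pb = 131.25 - 0.25Q and Ps = 425/6 + (1/6)Q; the wedge Ps − Pb = 40 gives 425/6 + (1/6)Q − (131.25 - 0.25Q) = 40, so Q' = 241.
Then Pb = 131.25 − 0.25·241 = 71 and Ps = 425/6 + (1/6)·241 = 111.
Buyers' price falls by P* − Pb = 95 − 71 = 24; sellers' price rises by Ps − P* = 111 − 95 = 16.

Buyers gain €24 per unit; sellers gain €16 per unit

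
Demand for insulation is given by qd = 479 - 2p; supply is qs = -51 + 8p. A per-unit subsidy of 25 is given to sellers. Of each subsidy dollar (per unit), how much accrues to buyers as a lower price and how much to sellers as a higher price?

Pre-subsidy: 479 - 2p = -51 + 8p gives p* = 53, q* = 373.
With the subsidy, sellers receive ps = pb + 25 for each unit, where pb is the price buyers pay.
Supply in terms of pb becomes qs = -51 + 8(pb + 25) = 149 + 8pb. Setting this equal to demand: 479 - 2pb = 149 + 8pb, so pb = 33.
Sellers receive ps = 33 + 25 = 58; q' = 479 − 2·33 = 413.
Buyers' price falls by p* − pb = 53 − 33 = 20; sellers' price rises by ps − p* = 58 − 53 = 5.

Buyers gain 20 per unit; sellers gain 5 per unit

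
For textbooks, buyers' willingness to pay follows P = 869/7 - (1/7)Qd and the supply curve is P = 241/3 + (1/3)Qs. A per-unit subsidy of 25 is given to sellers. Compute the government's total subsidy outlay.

Government cost = 3612.5

Pre-subsidy: 869/7 - (1/7)Q = 241/3 + (1/3)Q gives Q* = 92 and P* = 111.
With the subsidy, sellers receive Ps = Pb + 25 for each unit, where Pb is the price buyers pay.
On the curves, Pb = 869/7 - (1/7)Q and Ps = 241/3 + (1/3)Q; the wedge Ps − Pb = 25 gives 241/3 + (1/3)Q − (869/7 - (1/7)Q) = 25, so Q' = 144.5.
Then Pb = 869/7 − (1/7)·144.5 = 103.5 and Ps = 241/3 + (1/3)·144.5 = 128.5.
Government outlay = subsidy × quantity = 25 × 144.5 = 3612.5.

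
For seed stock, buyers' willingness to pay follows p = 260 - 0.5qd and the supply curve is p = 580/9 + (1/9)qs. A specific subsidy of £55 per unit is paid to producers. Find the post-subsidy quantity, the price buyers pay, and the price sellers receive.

q' = 410; buyers pay £55; sellers receive £110

Pre-subsidy: 260 - 0.5q = 580/9 + (1/9)q gives q* = 320 and p* = 100.
With the subsidy, sellers receive ps = pb + 55 for each unit, where pb is the price buyers pay.
On the curves, pb = 260 - 0.5q and ps = 580/9 + (1/9)q; the wedge ps − pb = 55 gives 580/9 + (1/9)q − (260 - 0.5q) = 55, so q' = 410.
Then pb = 260 − 0.5·410 = 55 and ps = 580/9 + (1/9)·410 = 110.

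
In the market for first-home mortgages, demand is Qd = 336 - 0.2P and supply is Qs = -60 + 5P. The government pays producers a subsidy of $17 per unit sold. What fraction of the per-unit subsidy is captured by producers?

Producer share = 1/26

Pre-subsidy: 336 - 0.2P = -60 + 5P gives P* = 990/13, Q* = 4170/13.
With the subsidy, sellers receive Ps = Pb + 17 for each unit, where Pb is the price buyers pay.
Supply in terms of Pb becomes Qs = -60 + 5(Pb + 17) = 25 + 5Pb. Setting this equal to demand: 336 - 0.2Pb = 25 + 5Pb, so Pb = 1555/26.
Sellers receive Ps = 1555/26 + 17 = 1997/26; Q' = 336 − 0.2·(1555/26) = 8425/26.
Buyers' price falls by P* − Pb = 990/13 − 1555/26 = 425/26; sellers' price rises by Ps − P* = 1997/26 − 990/13 = 17/26.
So producers capture (17/26)/17 = 1/26 of each unit of subsidy.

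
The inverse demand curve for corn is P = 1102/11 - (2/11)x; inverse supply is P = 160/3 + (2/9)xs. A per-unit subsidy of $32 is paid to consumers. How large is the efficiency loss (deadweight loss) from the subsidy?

Pre-subsidy: 1102/11 - (2/11)x = 160/3 + (2/9)x gives x* = 115.95 and P* = 79.1.
With the rebate, buyers effectively pay Pb = Ps − 32, where Ps is the price sellers receive.
On the curves, Pb = 1102/11 - (2/11)x and Ps = 160/3 + (2/9)x; the wedge Ps − Pb = 32 gives 160/3 + (2/9)x − (1102/11 - (2/11)x) = 32, so x' = 195.15.
Then Pb = 1102/11 − (2/11)·195.15 = 64.7 and Ps = 160/3 + (2/9)·195.15 = 96.7.
The subsidy expands output by 195.15 − 115.95 = 79.2 past the efficient level; on those units the gap between marginal cost and willingness to pay runs from 0 up to 32.
DWL = ½ × 32 × 79.2 = 1267.2.

Deadweight loss = $1267.2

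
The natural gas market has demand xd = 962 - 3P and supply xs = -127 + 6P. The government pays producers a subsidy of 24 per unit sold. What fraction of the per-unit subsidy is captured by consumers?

Pre-subsidy: 962 - 3P = -127 + 6P gives P* = 121, x* = 599.
With the subsidy, sellers receive Ps = Pb + 24 for each unit, where Pb is the price buyers pay.
Supply in terms of Pb becomes xs = -127 + 6(Pb + 24) = 17 + 6Pb. Setting this equal to demand: 962 - 3Pb = 17 + 6Pb, so Pb = 105.
Sellers receive Ps = 105 + 24 = 129; x' = 962 − 3·105 = 647.
Buyers' price falls by P* − Pb = 121 − 105 = 16; sellers' price rises by Ps − P* = 129 − 121 = 8.
So consumers capture 16/24 = 2/3 of each unit of subsidy.

Consumer share = 2/3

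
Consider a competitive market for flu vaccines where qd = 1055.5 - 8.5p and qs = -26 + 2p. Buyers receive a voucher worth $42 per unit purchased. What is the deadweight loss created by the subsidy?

Deadweight loss = $1428

Pre-subsidy: 1055.5 - 8.5p = -26 + 2p gives p* = 103, q* = 180.
With the rebate, buyers effectively pay pb = ps − 42, where ps is the price sellers receive.
Demand in terms of ps becomes qd = 1055.5 − 8.5(ps − 42) = 1412.5 - 8.5ps. Setting this equal to supply: 1412.5 - 8.5ps = -26 + 2ps, so ps = 137.
Buyers pay pb = 137 − 42 = 95; q' = -26 + 2·137 = 248.
The subsidy expands output by 248 − 180 = 68 past the efficient level; on those units the gap between marginal cost and willingness to pay runs from 0 up to 42.
DWL = ½ × 42 × 68 = 1428.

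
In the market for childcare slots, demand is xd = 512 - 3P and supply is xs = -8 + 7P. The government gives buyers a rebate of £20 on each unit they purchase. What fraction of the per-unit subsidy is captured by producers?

Producer share = 0.3

Pre-subsidy: 512 - 3P = -8 + 7P gives P* = 52, x* = 356.
With the rebate, buyers effectively pay Pb = Ps − 20, where Ps is the price sellers receive.
Demand in terms of Ps becomes xd = 512 − 3(Ps − 20) = 572 - 3Ps. Setting this equal to supply: 572 - 3Ps = -8 + 7Ps, so Ps = 58.
Buyers pay Pb = 58 − 20 = 38; x' = -8 + 7·58 = 398.
Buyers' price falls by P* − Pb = 52 − 38 = 14; sellers' price rises by Ps − P* = 58 − 52 = 6.
So producers capture 6/20 = 0.3 of each unit of subsidy.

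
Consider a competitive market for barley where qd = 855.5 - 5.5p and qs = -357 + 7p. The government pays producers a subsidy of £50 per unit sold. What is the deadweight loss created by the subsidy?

Deadweight loss = £3850

Pre-subsidy: 855.5 - 5.5p = -357 + 7p gives p* = 97, q* = 322.
With the subsidy, sellers receive ps = pb + 50 for each unit, where pb is the price buyers pay.
Supply in terms of pb becomes qs = -357 + 7(pb + 50) = -7 + 7pb. Setting this equal to demand: 855.5 - 5.5pb = -7 + 7pb, so pb = 69.
Sellers receive ps = 69 + 50 = 119; q' = 855.5 − 5.5·69 = 476.
The subsidy expands output by 476 − 322 = 154 past the efficient level; on those units the gap between marginal cost and willingness to pay runs from 0 up to 50.
DWL = ½ × 50 × 154 = 3850.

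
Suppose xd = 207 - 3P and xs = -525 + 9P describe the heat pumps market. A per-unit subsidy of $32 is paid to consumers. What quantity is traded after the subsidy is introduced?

x' = 96

Pre-subsidy: 207 - 3P = -525 + 9P gives P* = 61, x* = 24.
With the rebate, buyers effectively pay Pb = Ps − 32, where Ps is the price sellers receive.
Demand in terms of Ps becomes xd = 207 − 3(Ps − 32) = 303 - 3Ps. Setting this equal to supply: 303 - 3Ps = -525 + 9Ps, so Ps = 69.
Buyers pay Pb = 69 − 32 = 37; x' = -525 + 9·69 = 96.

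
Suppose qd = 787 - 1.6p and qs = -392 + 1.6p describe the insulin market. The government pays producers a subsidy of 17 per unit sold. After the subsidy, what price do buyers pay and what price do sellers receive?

Buyers pay 359.9375; sellers receive 376.9375

Pre-subsidy: 787 - 1.6p = -392 + 1.6p gives p* = 368.4375, q* = 197.5.
With the subsidy, sellers receive ps = pb + 17 for each unit, where pb is the price buyers pay.
Supply in terms of pb becomes qs = -392 + 1.6(pb + 17) = -364.8 + 1.6pb. Setting this equal to demand: 787 - 1.6pb = -364.8 + 1.6pb, so pb = 359.9375.
Sellers receive ps = 359.9375 + 17 = 376.9375; q' = 787 − 1.6·359.9375 = 211.1.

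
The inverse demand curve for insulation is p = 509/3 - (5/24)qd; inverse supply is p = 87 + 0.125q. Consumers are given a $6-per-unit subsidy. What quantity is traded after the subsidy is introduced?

Pre-subsidy: 509/3 - (5/24)q = 87 + 0.125q gives q* = 248 and p* = 118.
With the rebate, buyers effectively pay pb = ps − 6, where ps is the price sellers receive.
On the curves, pb = 509/3 - (5/24)q and ps = 87 + 0.125q; the wedge ps − pb = 6 gives 87 + 0.125q − (509/3 - (5/24)q) = 6, so q' = 266.
Then pb = 509/3 − (5/24)·266 = 114.25 and ps = 87 + 0.125·266 = 120.25.

q' = 266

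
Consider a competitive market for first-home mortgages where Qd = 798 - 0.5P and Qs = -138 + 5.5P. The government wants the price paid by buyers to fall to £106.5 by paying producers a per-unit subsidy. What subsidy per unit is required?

Required subsidy s = £54 per unit

At a buyer price of 106.5, quantity demanded is 798 − 0.5·106.5 = 744.75.
Sellers supply 744.75 only when they receive Ps with -138 + 5.5·Ps = 744.75, i.e. Ps = 160.5.
s = Ps − Pb = 160.5 − 106.5 = 54.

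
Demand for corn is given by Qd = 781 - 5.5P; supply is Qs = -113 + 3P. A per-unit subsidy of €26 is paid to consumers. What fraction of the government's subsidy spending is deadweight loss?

Pre-subsidy: 781 - 5.5P = -113 + 3P gives P* = 1788/17, Q* = 3443/17.
With the rebate, buyers effectively pay Pb = Ps − 26, where Ps is the price sellers receive.
Demand in terms of Ps becomes Qd = 781 − 5.5(Ps − 26) = 924 - 5.5Ps. Setting this equal to supply: 924 - 5.5Ps = -113 + 3Ps, so Ps = 122.
Buyers pay Pb = 122 − 26 = 96; Q' = -113 + 3·122 = 253.
ΔCS = ½(3443/17 + 253)(1788/17 − 96) = 604032/289; ΔPS = ½(3443/17 + 253)(122 − 1788/17) = 1107392/289.
Government spending = 26 × 253 = 6578.
DWL = ½ × 26 × (253 − 3443/17) = 11154/17; fraction = (11154/17) / 6578 = 39/391.

DWL / government spending = 39/391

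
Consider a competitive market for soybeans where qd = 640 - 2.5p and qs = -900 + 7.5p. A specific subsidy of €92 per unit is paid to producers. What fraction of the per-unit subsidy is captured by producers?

Pre-subsidy: 640 - 2.5p = -900 + 7.5p gives p* = 154, q* = 255.
With the subsidy, sellers receive ps = pb + 92 for each unit, where pb is the price buyers pay.
Supply in terms of pb becomes qs = -900 + 7.5(pb + 92) = -210 + 7.5pb. Setting this equal to demand: 640 - 2.5pb = -210 + 7.5pb, so pb = 85.
Sellers receive ps = 85 + 92 = 177; q' = 640 − 2.5·85 = 427.5.
Buyers' price falls by p* − pb = 154 − 85 = 69; sellers' price rises by ps − p* = 177 − 154 = 23.
So producers capture 23/92 = 0.25 of each unit of subsidy.

Producer share = 0.25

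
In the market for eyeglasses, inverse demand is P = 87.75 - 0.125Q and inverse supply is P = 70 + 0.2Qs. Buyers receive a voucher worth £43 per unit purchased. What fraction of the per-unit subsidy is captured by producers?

Producer share = 8/13

Pre-subsidy: 87.75 - 0.125Q = 70 + 0.2Q gives Q* = 710/13 and P* = 1052/13.
With the rebate, buyers effectively pay Pb = Ps − 43, where Ps is the price sellers receive.
On the curves, Pb = 87.75 - 0.125Q and Ps = 70 + 0.2Q; the wedge Ps − Pb = 43 gives 70 + 0.2Q − (87.75 - 0.125Q) = 43, so Q' = 2430/13.
Then Pb = 87.75 − 0.125·(2430/13) = 837/13 and Ps = 70 + 0.2·(2430/13) = 1396/13.
Buyers' price falls by P* − Pb = 1052/13 − 837/13 = 215/13; sellers' price rises by Ps − P* = 1396/13 − 1052/13 = 344/13.
So producers capture (344/13)/43 = 8/13 of each unit of subsidy.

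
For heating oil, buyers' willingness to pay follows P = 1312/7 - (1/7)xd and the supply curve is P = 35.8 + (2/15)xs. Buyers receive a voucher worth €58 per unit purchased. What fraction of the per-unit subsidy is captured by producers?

Pre-subsidy: 1312/7 - (1/7)x = 35.8 + (2/15)x gives x* = 549 and P* = 109.
With the rebate, buyers effectively pay Pb = Ps − 58, where Ps is the price sellers receive.
On the curves, Pb = 1312/7 - (1/7)x and Ps = 35.8 + (2/15)x; the wedge Ps − Pb = 58 gives 35.8 + (2/15)x − (1312/7 - (1/7)x) = 58, so x' = 759.
Then Pb = 1312/7 − (1/7)·759 = 79 and Ps = 35.8 + (2/15)·759 = 137.
Buyers' price falls by P* − Pb = 109 − 79 = 30; sellers' price rises by Ps − P* = 137 − 109 = 28.
So producers capture 28/58 = 14/29 of each unit of subsidy.

Producer share = 14/29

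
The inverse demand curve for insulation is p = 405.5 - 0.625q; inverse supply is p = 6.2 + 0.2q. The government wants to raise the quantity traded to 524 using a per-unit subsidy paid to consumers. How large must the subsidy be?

Required subsidy s = 33 per unit

At q = 524, from the demand curve buyers pay pb = 405.5 − 0.625·524 = 78; from the supply curve sellers need ps = 6.2 + 0.2·524 = 111.
The subsidy must fill the gap: s = ps − pb = 111 − 78 = 33.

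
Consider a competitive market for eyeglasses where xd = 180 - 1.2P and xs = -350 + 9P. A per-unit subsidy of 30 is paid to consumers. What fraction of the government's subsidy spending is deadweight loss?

Pre-subsidy: 180 - 1.2P = -350 + 9P gives P* = 2650/51, x* = 2000/17.
With the rebate, buyers effectively pay Pb = Ps − 30, where Ps is the price sellers receive.
Demand in terms of Ps becomes xd = 180 − 1.2(Ps − 30) = 216 - 1.2Ps. Setting this equal to supply: 216 - 1.2Ps = -350 + 9Ps, so Ps = 2830/51.
Buyers pay Pb = 2830/51 − 30 = 1300/51; x' = -350 + 9·(2830/51) = 2540/17.
ΔCS = ½(2000/17 + 2540/17)(2650/51 − 1300/51) = 1021500/289; ΔPS = ½(2000/17 + 2540/17)(2830/51 − 2650/51) = 136200/289.
Government spending = 30 × 2540/17 = 76200/17.
DWL = ½ × 30 × (2540/17 − 2000/17) = 8100/17; fraction = (8100/17) / (76200/17) = 27/254.

DWL / government spending = 27/254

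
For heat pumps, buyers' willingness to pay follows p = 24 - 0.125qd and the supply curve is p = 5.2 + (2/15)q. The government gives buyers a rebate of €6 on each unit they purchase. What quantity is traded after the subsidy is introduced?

q' = 96

Pre-subsidy: 24 - 0.125q = 5.2 + (2/15)q gives q* = 2256/31 and p* = 462/31.
With the rebate, buyers effectively pay pb = ps − 6, where ps is the price sellers receive.
On the curves, pb = 24 - 0.125q and ps = 5.2 + (2/15)q; the wedge ps − pb = 6 gives 5.2 + (2/15)q − (24 - 0.125q) = 6, so q' = 96.
Then pb = 24 − 0.125·96 = 12 and ps = 5.2 + (2/15)·96 = 18.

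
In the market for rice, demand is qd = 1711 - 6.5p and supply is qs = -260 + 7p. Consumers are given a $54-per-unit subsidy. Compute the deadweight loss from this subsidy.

Pre-subsidy: 1711 - 6.5p = -260 + 7p gives p* = 146, q* = 762.
With the rebate, buyers effectively pay pb = ps − 54, where ps is the price sellers receive.
Demand in terms of ps becomes qd = 1711 − 6.5(ps − 54) = 2062 - 6.5ps. Setting this equal to supply: 2062 - 6.5ps = -260 + 7ps, so ps = 172.
Buyers pay pb = 172 − 54 = 118; q' = -260 + 7·172 = 944.
The subsidy expands output by 944 − 762 = 182 past the efficient level; on those units the gap between marginal cost and willingness to pay runs from 0 up to 54.
DWL = ½ × 54 × 182 = 4914.

Deadweight loss = $4914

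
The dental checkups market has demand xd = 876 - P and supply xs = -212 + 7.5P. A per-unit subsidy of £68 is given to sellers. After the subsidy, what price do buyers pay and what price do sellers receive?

Pre-subsidy: 876 - P = -212 + 7.5P gives P* = 128, x* = 748.
With the subsidy, sellers receive Ps = Pb + 68 for each unit, where Pb is the price buyers pay.
Supply in terms of Pb becomes xs = -212 + 7.5(Pb + 68) = 298 + 7.5Pb. Setting this equal to demand: 876 - Pb = 298 + 7.5Pb, so Pb = 68.
Sellers receive Ps = 68 + 68 = 136; x' = 876 − 1·68 = 808.

Buyers pay £68; sellers receive £136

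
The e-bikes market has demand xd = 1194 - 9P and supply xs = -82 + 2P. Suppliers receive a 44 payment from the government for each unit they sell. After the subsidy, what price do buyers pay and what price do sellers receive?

Buyers pay 108; sellers receive 152

Pre-subsidy: 1194 - 9P = -82 + 2P gives P* = 116, x* = 150.
With the subsidy, sellers receive Ps = Pb + 44 for each unit, where Pb is the price buyers pay.
Supply in terms of Pb becomes xs = -82 + 2(Pb + 44) = 6 + 2Pb. Setting this equal to demand: 1194 - 9Pb = 6 + 2Pb, so Pb = 108.
Sellers receive Ps = 108 + 44 = 152; x' = 1194 − 9·108 = 222.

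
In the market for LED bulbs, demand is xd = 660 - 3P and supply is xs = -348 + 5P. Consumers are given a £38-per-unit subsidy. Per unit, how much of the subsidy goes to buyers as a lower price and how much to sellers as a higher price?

Buyers gain £23.75 per unit; sellers gain £14.25 per unit

Pre-subsidy: 660 - 3P = -348 + 5P gives P* = 126, x* = 282.
With the rebate, buyers effectively pay Pb = Ps − 38, where Ps is the price sellers receive.
Demand in terms of Ps becomes xd = 660 − 3(Ps − 38) = 774 - 3Ps. Setting this equal to supply: 774 - 3Ps = -348 + 5Ps, so Ps = 140.25.
Buyers pay Pb = 140.25 − 38 = 102.25; x' = -348 + 5·140.25 = 353.25.
Buyers' price falls by P* − Pb = 126 − 102.25 = 23.75; sellers' price rises by Ps − P* = 140.25 − 126 = 14.25.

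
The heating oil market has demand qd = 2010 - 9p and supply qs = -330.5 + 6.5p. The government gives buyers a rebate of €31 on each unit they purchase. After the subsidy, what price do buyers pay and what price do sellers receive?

Buyers pay €138; sellers receive €169

Pre-subsidy: 2010 - 9p = -330.5 + 6.5p gives p* = 151, q* = 651.
With the rebate, buyers effectively pay pb = ps − 31, where ps is the price sellers receive.
Demand in terms of ps becomes qd = 2010 − 9(ps − 31) = 2289 - 9ps. Setting this equal to supply: 2289 - 9ps = -330.5 + 6.5ps, so ps = 169.
Buyers pay pb = 169 − 31 = 138; q' = -330.5 + 6.5·169 = 768.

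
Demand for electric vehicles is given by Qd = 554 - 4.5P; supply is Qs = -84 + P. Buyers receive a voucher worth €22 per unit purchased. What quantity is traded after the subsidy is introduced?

Pre-subsidy: 554 - 4.5P = -84 + P gives P* = 116, Q* = 32.
With the rebate, buyers effectively pay Pb = Ps − 22, where Ps is the price sellers receive.
Demand in terms of Ps becomes Qd = 554 − 4.5(Ps − 22) = 653 - 4.5Ps. Setting this equal to supply: 653 - 4.5Ps = -84 + Ps, so Ps = 134.
Buyers pay Pb = 134 − 22 = 112; Q' = -84 + 1·134 = 50.

Q' = 50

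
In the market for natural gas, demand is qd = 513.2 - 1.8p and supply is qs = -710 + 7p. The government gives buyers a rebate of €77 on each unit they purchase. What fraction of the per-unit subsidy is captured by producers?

Pre-subsidy: 513.2 - 1.8p = -710 + 7p gives p* = 139, q* = 263.
With the rebate, buyers effectively pay pb = ps − 77, where ps is the price sellers receive.
Demand in terms of ps becomes qd = 513.2 − 1.8(ps − 77) = 651.8 - 1.8ps. Setting this equal to supply: 651.8 - 1.8ps = -710 + 7ps, so ps = 154.75.
Buyers pay pb = 154.75 − 77 = 77.75; q' = -710 + 7·154.75 = 373.25.
Buyers' price falls by p* − pb = 139 − 77.75 = 61.25; sellers' price rises by ps − p* = 154.75 − 139 = 15.75.
So producers capture 15.75/77 = 9/44 of each unit of subsidy.

Producer share = 9/44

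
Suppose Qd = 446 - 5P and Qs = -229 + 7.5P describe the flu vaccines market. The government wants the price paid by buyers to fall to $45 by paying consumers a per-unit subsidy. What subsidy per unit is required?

At a buyer price of 45, quantity demanded is 446 − 5·45 = 221.
Sellers supply 221 only when they receive Ps with -229 + 7.5·Ps = 221, i.e. Ps = 60.
s = Ps − Pb = 60 − 45 = 15.

Required subsidy s = $15 per unit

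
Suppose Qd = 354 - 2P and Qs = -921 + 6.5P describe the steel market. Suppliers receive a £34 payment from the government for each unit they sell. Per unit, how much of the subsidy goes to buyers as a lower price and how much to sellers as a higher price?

Pre-subsidy: 354 - 2P = -921 + 6.5P gives P* = 150, Q* = 54.
With the subsidy, sellers receive Ps = Pb + 34 for each unit, where Pb is the price buyers pay.
Supply in terms of Pb becomes Qs = -921 + 6.5(Pb + 34) = -700 + 6.5Pb. Setting this equal to demand: 354 - 2Pb = -700 + 6.5Pb, so Pb = 124.
Sellers receive Ps = 124 + 34 = 158; Q' = 354 − 2·124 = 106.
Buyers' price falls by P* − Pb = 150 − 124 = 26; sellers' price rises by Ps − P* = 158 − 150 = 8.

Buyers gain £26 per unit; sellers gain £8 per unit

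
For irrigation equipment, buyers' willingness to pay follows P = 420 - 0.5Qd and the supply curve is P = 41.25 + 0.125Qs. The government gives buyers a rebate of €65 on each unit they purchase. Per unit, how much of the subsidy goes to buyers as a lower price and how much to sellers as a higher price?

Buyers gain €52 per unit; sellers gain €13 per unit

Pre-subsidy: 420 - 0.5Q = 41.25 + 0.125Q gives Q* = 606 and P* = 117.
With the rebate, buyers effectively pay Pb = Ps − 65, where Ps is the price sellers receive.
On the curves, Pb = 420 - 0.5Q and Ps = 41.25 + 0.125Q; the wedge Ps − Pb = 65 gives 41.25 + 0.125Q − (420 - 0.5Q) = 65, so Q' = 710.
Then Pb = 420 − 0.5·710 = 65 and Ps = 41.25 + 0.125·710 = 130.
Buyers' price falls by P* − Pb = 117 − 65 = 52; sellers' price rises by Ps − P* = 130 − 117 = 13.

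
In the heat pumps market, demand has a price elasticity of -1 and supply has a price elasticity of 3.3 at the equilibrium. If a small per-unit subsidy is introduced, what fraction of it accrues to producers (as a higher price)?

Producer share = 10/43

For a small subsidy around the equilibrium, the benefit split depends on the relative slopes, which at a point are proportional to the elasticities.
Buyer share = εs/(εs + |εd|) = 3.3/(3.3 + 1) = 33/43; seller share = |εd|/(εs + |εd|) = 10/43.
So producers capture 10/43 of the subsidy.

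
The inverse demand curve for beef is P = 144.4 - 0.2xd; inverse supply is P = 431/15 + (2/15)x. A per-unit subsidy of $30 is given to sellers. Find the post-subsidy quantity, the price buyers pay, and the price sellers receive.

x' = 437; buyers pay $57; sellers receive $87

Pre-subsidy: 144.4 - 0.2x = 431/15 + (2/15)x gives x* = 347 and P* = 75.
With the subsidy, sellers receive Ps = Pb + 30 for each unit, where Pb is the price buyers pay.
On the curves, Pb = 144.4 - 0.2x and Ps = 431/15 + (2/15)x; the wedge Ps − Pb = 30 gives 431/15 + (2/15)x − (144.4 - 0.2x) = 30, so x' = 437.
Then Pb = 144.4 − 0.2·437 = 57 and Ps = 431/15 + (2/15)·437 = 87.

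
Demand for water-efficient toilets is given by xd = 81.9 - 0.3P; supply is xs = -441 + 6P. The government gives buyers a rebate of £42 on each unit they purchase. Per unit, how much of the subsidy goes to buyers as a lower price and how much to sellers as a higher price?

Buyers gain £40 per unit; sellers gain £2 per unit

Pre-subsidy: 81.9 - 0.3P = -441 + 6P gives P* = 83, x* = 57.
With the rebate, buyers effectively pay Pb = Ps − 42, where Ps is the price sellers receive.
Demand in terms of Ps becomes xd = 81.9 − 0.3(Ps − 42) = 94.5 - 0.3Ps. Setting this equal to supply: 94.5 - 0.3Ps = -441 + 6Ps, so Ps = 85.
Buyers pay Pb = 85 − 42 = 43; x' = -441 + 6·85 = 69.
Buyers' price falls by P* − Pb = 83 − 43 = 40; sellers' price rises by Ps − P* = 85 − 83 = 2.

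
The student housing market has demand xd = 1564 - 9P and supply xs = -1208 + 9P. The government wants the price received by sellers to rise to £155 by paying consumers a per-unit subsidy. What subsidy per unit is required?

At a seller price of 155, quantity supplied is -1208 + 9·155 = 187.
Buyers absorb 187 only when they pay Pb with 1564 − 9·Pb = 187, i.e. Pb = 153.
s = Ps − Pb = 155 − 153 = 2.

Required subsidy s = £2 per unit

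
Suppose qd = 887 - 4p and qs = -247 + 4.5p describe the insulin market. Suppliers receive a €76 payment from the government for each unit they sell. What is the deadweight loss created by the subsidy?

Deadweight loss = 103968/17

Pre-subsidy: 887 - 4p = -247 + 4.5p gives p* = 2268/17, q* = 6007/17.
With the subsidy, sellers receive ps = pb + 76 for each unit, where pb is the price buyers pay.
Supply in terms of pb becomes qs = -247 + 4.5(pb + 76) = 95 + 4.5pb. Setting this equal to demand: 887 - 4pb = 95 + 4.5pb, so pb = 1584/17.
Sellers receive ps = 1584/17 + 76 = 2876/17; q' = 887 − 4·(1584/17) = 8743/17.
The subsidy expands output by 8743/17 − 6007/17 = 2736/17 past the efficient level; on those units the gap between marginal cost and willingness to pay runs from 0 up to 76.
DWL = ½ × 76 × 2736/17 = 103968/17.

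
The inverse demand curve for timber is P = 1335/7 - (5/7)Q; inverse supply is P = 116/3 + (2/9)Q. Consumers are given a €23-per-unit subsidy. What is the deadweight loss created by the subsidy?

Deadweight loss = 33327/118

Pre-subsidy: 1335/7 - (5/7)Q = 116/3 + (2/9)Q gives Q* = 9579/59 and P* = 4410/59.
With the rebate, buyers effectively pay Pb = Ps − 23, where Ps is the price sellers receive.
On the curves, Pb = 1335/7 - (5/7)Q and Ps = 116/3 + (2/9)Q; the wedge Ps − Pb = 23 gives 116/3 + (2/9)Q − (1335/7 - (5/7)Q) = 23, so Q' = 11028/59.
Then Pb = 1335/7 − (5/7)·(11028/59) = 3375/59 and Ps = 116/3 + (2/9)·(11028/59) = 4732/59.
The subsidy expands output by 11028/59 − 9579/59 = 1449/59 past the efficient level; on those units the gap between marginal cost and willingness to pay runs from 0 up to 23.
DWL = ½ × 23 × 1449/59 = 33327/118.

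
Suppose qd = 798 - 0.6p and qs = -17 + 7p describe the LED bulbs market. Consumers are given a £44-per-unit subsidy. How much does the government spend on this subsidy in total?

Pre-subsidy: 798 - 0.6p = -17 + 7p gives p* = 4075/38, q* = 27879/38.
With the rebate, buyers effectively pay pb = ps − 44, where ps is the price sellers receive.
Demand in terms of ps becomes qd = 798 − 0.6(ps − 44) = 824.4 - 0.6ps. Setting this equal to supply: 824.4 - 0.6ps = -17 + 7ps, so ps = 4207/38.
Buyers pay pb = 4207/38 − 44 = 2535/38; q' = -17 + 7·(4207/38) = 28803/38.
Government outlay = subsidy × quantity = 44 × 28803/38 = 633666/19.

Government cost = 633666/19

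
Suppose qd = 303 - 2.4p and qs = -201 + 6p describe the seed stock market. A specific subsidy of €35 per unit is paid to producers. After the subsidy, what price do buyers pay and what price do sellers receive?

Buyers pay €35; sellers receive €70

Pre-subsidy: 303 - 2.4p = -201 + 6p gives p* = 60, q* = 159.
With the subsidy, sellers receive ps = pb + 35 for each unit, where pb is the price buyers pay.
Supply in terms of pb becomes qs = -201 + 6(pb + 35) = 9 + 6pb. Setting this equal to demand: 303 - 2.4pb = 9 + 6pb, so pb = 35.
Sellers receive ps = 35 + 35 = 70; q' = 303 − 2.4·35 = 219.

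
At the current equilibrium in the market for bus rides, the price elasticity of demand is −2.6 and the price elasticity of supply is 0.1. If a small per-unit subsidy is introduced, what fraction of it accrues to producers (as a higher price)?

For a small subsidy around the equilibrium, the benefit split depends on the relative slopes, which at a point are proportional to the elasticities.
Buyer share = εs/(εs + |εd|) = 0.1/(0.1 + 2.6) = 1/27; seller share = |εd|/(εs + |εd|) = 26/27.
So producers capture 26/27 of the subsidy.

Producer share = 26/27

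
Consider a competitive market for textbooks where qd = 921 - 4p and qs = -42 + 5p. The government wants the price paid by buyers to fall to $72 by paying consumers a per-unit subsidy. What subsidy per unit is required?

At a buyer price of 72, quantity demanded is 921 − 4·72 = 633.
Sellers supply 633 only when they receive ps with -42 + 5·ps = 633, i.e. ps = 135.
s = ps − pb = 135 − 72 = 63.

Required subsidy s = $63 per unit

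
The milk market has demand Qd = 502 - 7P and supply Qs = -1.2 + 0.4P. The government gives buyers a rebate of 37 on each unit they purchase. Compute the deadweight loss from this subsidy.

Pre-subsidy: 502 - 7P = -1.2 + 0.4P gives P* = 68, Q* = 26.
With the rebate, buyers effectively pay Pb = Ps − 37, where Ps is the price sellers receive.
Demand in terms of Ps becomes Qd = 502 − 7(Ps − 37) = 761 - 7Ps. Setting this equal to supply: 761 - 7Ps = -1.2 + 0.4Ps, so Ps = 103.
Buyers pay Pb = 103 − 37 = 66; Q' = -1.2 + 0.4·103 = 40.
The subsidy expands output by 40 − 26 = 14 past the efficient level; on those units the gap between marginal cost and willingness to pay runs from 0 up to 37.
DWL = ½ × 37 × 14 = 259.

Deadweight loss = 259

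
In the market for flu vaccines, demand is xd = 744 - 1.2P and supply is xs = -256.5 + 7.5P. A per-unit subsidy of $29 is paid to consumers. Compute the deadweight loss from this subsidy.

Pre-subsidy: 744 - 1.2P = -256.5 + 7.5P gives P* = 115, x* = 606.
With the rebate, buyers effectively pay Pb = Ps − 29, where Ps is the price sellers receive.
Demand in terms of Ps becomes xd = 744 − 1.2(Ps − 29) = 778.8 - 1.2Ps. Setting this equal to supply: 778.8 - 1.2Ps = -256.5 + 7.5Ps, so Ps = 119.
Buyers pay Pb = 119 − 29 = 90; x' = -256.5 + 7.5·119 = 636.
The subsidy expands output by 636 − 606 = 30 past the efficient level; on those units the gap between marginal cost and willingness to pay runs from 0 up to 29.
DWL = ½ × 29 × 30 = 435.

Deadweight loss = $435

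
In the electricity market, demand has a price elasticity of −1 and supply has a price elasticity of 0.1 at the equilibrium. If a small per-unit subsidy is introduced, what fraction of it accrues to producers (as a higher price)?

Producer share = 10/11

For a small subsidy around the equilibrium, the benefit split depends on the relative slopes, which at a point are proportional to the elasticities.
Buyer share = εs/(εs + |εd|) = 0.1/(0.1 + 1) = 1/11; seller share = |εd|/(εs + |εd|) = 10/11.
So producers capture 10/11 of the subsidy.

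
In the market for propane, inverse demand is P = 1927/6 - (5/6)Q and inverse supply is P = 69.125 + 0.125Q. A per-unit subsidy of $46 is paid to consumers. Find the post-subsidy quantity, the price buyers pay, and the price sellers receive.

Q' = 311; buyers pay $62; sellers receive $108

Pre-subsidy: 1927/6 - (5/6)Q = 69.125 + 0.125Q gives Q* = 263 and P* = 102.
With the rebate, buyers effectively pay Pb = Ps − 46, where Ps is the price sellers receive.
On the curves, Pb = 1927/6 - (5/6)Q and Ps = 69.125 + 0.125Q; the wedge Ps − Pb = 46 gives 69.125 + 0.125Q − (1927/6 - (5/6)Q) = 46, so Q' = 311.
Then Pb = 1927/6 − (5/6)·311 = 62 and Ps = 69.125 + 0.125·311 = 108.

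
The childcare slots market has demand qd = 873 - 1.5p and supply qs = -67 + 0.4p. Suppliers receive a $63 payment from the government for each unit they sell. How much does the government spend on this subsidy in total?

Pre-subsidy: 873 - 1.5p = -67 + 0.4p gives p* = 9400/19, q* = 2487/19.
With the subsidy, sellers receive ps = pb + 63 for each unit, where pb is the price buyers pay.
Supply in terms of pb becomes qs = -67 + 0.4(pb + 63) = -41.8 + 0.4pb. Setting this equal to demand: 873 - 1.5pb = -41.8 + 0.4pb, so pb = 9148/19.
Sellers receive ps = 9148/19 + 63 = 10345/19; q' = 873 − 1.5·(9148/19) = 2865/19.
Government outlay = subsidy × quantity = 63 × 2865/19 = 180495/19.

Government cost = 180495/19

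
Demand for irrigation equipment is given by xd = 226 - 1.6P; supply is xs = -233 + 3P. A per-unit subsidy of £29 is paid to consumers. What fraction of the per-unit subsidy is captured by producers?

Producer share = 8/23

Pre-subsidy: 226 - 1.6P = -233 + 3P gives P* = 2295/23, x* = 1526/23.
With the rebate, buyers effectively pay Pb = Ps − 29, where Ps is the price sellers receive.
Demand in terms of Ps becomes xd = 226 − 1.6(Ps − 29) = 272.4 - 1.6Ps. Setting this equal to supply: 272.4 - 1.6Ps = -233 + 3Ps, so Ps = 2527/23.
Buyers pay Pb = 2527/23 − 29 = 1860/23; x' = -233 + 3·(2527/23) = 2222/23.
Buyers' price falls by P* − Pb = 2295/23 − 1860/23 = 435/23; sellers' price rises by Ps − P* = 2527/23 − 2295/23 = 232/23.
So producers capture (232/23)/29 = 8/23 of each unit of subsidy.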